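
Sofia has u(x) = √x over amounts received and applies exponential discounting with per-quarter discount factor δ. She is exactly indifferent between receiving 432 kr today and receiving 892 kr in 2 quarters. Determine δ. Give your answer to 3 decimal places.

Equating discounted utilities: u(432) = δ^2·u(892) ⇒ δ^2 = u(432)/u(892).
With u(x) = √x: δ^2 = √432/√892 = √(432/892) = 0.69592.
Hence δ = (0.69592)^(1/2) = 0.83422.

δ ≈ 0.834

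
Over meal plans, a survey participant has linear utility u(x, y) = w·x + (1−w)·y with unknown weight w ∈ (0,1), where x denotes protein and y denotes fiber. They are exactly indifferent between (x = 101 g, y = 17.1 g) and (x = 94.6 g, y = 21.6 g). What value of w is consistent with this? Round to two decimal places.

Indifference: w·101 + (1−w)·17.1 = w·94.6 + (1−w)·21.6.
Rearranging, 6.4·w − 4.5·(1−w) = 0.
Hence w = 4.5/(6.4+4.5) = 4.5/10.9 = 0.41.

w = 0.41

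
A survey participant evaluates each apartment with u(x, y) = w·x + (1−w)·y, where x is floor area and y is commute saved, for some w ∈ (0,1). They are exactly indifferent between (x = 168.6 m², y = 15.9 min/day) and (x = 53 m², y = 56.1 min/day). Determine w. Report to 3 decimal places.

w = 0.258

Equating utilities: w·168.6 + (1−w)·15.9 = w·53 + (1−w)·56.1.
Rearranging, 115.6·w − 40.2·(1−w) = 0.
Hence w = 40.2/(115.6+40.2) = 40.2/155.8 = 0.258.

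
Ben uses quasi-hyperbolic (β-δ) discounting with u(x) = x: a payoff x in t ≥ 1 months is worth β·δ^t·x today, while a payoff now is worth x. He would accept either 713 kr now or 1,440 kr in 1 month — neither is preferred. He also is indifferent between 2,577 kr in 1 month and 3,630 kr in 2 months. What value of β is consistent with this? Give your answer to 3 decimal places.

β ≈ 0.697

From the later pair, β·δ^1·2577 = β·δ^2·3630; dividing through, δ = 2577/3630 = 0.70992.
The first indifference: 713 = β·δ·1440, so β = 713/(δ·1440) = 713/(0.70992·1440) ≈ 0.697.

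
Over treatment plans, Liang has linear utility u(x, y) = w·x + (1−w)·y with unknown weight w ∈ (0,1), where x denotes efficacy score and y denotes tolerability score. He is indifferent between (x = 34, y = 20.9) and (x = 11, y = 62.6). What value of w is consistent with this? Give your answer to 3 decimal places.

Indifference: w·34 + (1−w)·20.9 = w·11 + (1−w)·62.6.
Rearranging, 23·w − 41.7·(1−w) = 0.
Hence w = 41.7/(23+41.7) = 41.7/64.7 = 0.645.

w = 0.645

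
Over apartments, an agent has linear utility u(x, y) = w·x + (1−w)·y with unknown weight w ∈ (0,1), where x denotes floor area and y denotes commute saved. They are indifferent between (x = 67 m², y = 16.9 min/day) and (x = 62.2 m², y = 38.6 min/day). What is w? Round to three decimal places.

w = 0.819

Equating utilities: w·67 + (1−w)·16.9 = w·62.2 + (1−w)·38.6.
Collecting terms: w·4.8 = (1−w)·21.7.
So w/(1−w) = 21.7/4.8 = 4.5208, giving w = 21.7/(4.8+21.7) = 0.819.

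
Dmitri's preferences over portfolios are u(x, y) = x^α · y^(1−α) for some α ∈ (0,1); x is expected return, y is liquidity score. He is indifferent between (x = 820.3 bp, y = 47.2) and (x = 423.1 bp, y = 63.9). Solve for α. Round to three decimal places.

Indifference: 820.3^α · 47.2^(1−α) = 423.1^α · 63.9^(1−α).
(820.3/423.1)^α = (63.9/47.2)^(1−α); take logs: α·ln(820.3/423.1) = (1−α)·ln(63.9/47.2), i.e. α·0.662062 = (1−α)·0.302925.
So α/(1−α) = (0.302925)/(0.662062) = 0.457548, and α = 0.457548/1.457548 ≈ 0.314.

α ≈ 0.314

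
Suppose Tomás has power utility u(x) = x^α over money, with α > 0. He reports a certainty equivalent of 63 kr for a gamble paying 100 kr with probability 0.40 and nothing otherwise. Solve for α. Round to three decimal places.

α ≈ 1.983

Since u(0) = 0, the lottery's EU is 0.40·100^α.
Equating: 63^α = 0.40·100^α, i.e. 0.6300^α = 0.40.
Taking logs: α·ln(63/100) = ln(0.40), so α = -0.916291 / -0.462035 ≈ 1.983.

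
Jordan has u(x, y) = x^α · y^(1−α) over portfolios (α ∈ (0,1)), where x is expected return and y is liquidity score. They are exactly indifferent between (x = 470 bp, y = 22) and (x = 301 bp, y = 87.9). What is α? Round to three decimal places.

Indifference: 470^α · 22^(1−α) = 301^α · 87.9^(1−α).
Taking logs: α·ln 470 + (1−α)·ln 22 = α·ln 301 + (1−α)·ln 87.9, i.e. α·0.445622 = (1−α)·1.385157.
With A = 0.445622 and B = 1.385157: α·A = (1−α)·B, so α = B/(A+B) = 1.385157/1.830779 ≈ 0.757.

α ≈ 0.757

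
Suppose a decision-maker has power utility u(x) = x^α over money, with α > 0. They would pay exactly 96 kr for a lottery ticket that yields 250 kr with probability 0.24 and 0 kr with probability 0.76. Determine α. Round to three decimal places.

Since u(0) = 0, the lottery's EU is 0.24·250^α.
Setting u(96) equal to that: 96^α = 0.24·250^α ⇒ (96/250)^α = 0.24.
α = ln(0.24) / ln(96/250) = -1.427116/-0.957113 ≈ 1.491.

α ≈ 1.491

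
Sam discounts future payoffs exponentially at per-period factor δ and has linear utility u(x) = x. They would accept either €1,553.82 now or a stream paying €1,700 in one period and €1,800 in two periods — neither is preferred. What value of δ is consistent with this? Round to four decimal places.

δ ≈ 0.5700

The stream is worth 1700δ + 1800δ² today, so 1700δ + 1800δ² = 1553.82.
That is, 1800δ² + 1700δ − 1553.82 = 0, a quadratic in δ.
By the quadratic formula (taking the positive root), δ = (−1700 + √14077504.00) / 3600 ≈ 0.5700.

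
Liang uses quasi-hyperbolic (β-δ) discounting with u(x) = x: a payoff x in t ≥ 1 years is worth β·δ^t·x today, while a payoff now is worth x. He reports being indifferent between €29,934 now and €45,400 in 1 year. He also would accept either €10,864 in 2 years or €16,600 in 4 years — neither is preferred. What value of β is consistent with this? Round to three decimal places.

β ≈ 0.815

The second indifference involves only future payoffs, so β cancels: β·δ^2·10864 = β·δ^4·16600, giving δ^2 = 10864/16600 = 0.65446, so δ = 0.80899.
The first indifference: 29934 = β·δ·45400, so β = 29934/(δ·45400) = 29934/(0.80899·45400) ≈ 0.815.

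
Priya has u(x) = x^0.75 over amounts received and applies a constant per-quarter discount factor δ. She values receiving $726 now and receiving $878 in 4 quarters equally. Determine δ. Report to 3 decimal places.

δ ≈ 0.965

The payoff in 4 quarters is discounted by δ^4, so u(726) = δ^4·u(878) and δ^4 = u(726)/u(878).
Since u(x) = x^0.75, δ^4 = (726/878)^0.75 = 0.82688^0.75 = 0.86712.
Hence δ = (0.86712)^(1/4) = 0.96498.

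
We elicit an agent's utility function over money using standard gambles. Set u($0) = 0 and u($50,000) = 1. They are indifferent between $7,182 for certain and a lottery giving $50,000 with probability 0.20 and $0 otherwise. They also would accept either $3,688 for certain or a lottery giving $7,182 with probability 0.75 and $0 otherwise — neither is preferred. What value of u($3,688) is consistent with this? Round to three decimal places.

From the first indifference, u($7,182) = 0.20·u($50,000) + 0.80·u($0) = 0.20·1 + 0.80·0 = 0.20.
Chaining: u($3,688) = 0.75·0.20 + 0.25·0.00 = 0.1500.

0.150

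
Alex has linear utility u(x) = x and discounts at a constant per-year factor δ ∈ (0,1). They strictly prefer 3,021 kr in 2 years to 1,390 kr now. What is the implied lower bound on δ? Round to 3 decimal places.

δ > 0.678

Comparing present values: 1390 < δ^2·3021.
Dividing by 3021: δ^2 > 0.46011. Both sides are positive, so the square root keeps the direction.
δ > (1390/3021)^(1/2) ≈ 0.678.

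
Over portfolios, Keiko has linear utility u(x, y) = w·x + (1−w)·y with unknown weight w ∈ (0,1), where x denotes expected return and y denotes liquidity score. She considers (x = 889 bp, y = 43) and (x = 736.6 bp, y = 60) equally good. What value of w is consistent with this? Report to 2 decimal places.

w = 0.10

Indifference: w·889 + (1−w)·43 = w·736.6 + (1−w)·60.
w·(889−736.6) = (1−w)·(60−43), i.e. w·152.4 = (1−w)·17.
So w/(1−w) = 17/152.4 = 0.1115, giving w = 17/(152.4+17) = 0.10.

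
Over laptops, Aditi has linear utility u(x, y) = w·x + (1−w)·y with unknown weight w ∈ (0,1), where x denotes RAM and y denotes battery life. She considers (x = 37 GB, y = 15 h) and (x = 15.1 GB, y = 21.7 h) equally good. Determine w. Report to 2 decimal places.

u(37,15) = u(15.1,21.7) means w·37 + (1−w)·15 = w·15.1 + (1−w)·21.7.
Collecting terms: w·21.9 = (1−w)·6.7.
Hence w = 6.7/(21.9+6.7) = 6.7/28.6 = 0.23.

w = 0.23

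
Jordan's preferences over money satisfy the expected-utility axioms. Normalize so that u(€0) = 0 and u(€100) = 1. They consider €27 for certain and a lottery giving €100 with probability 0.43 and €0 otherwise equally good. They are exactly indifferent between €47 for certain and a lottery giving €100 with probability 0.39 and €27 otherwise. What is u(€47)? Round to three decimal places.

From the first indifference, u(€27) = 0.43·u(€100) + 0.57·u(€0) = 0.43·1 + 0.57·0 = 0.43.
Then u(€47) = 0.39·u(€100) + 0.61·u(€27) = 0.39·1.00 + 0.61·0.43 = 0.6523.

0.652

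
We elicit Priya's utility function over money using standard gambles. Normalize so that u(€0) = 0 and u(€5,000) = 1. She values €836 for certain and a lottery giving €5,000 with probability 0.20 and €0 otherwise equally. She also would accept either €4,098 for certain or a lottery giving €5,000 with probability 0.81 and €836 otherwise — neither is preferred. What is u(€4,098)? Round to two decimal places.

0.85

From the first indifference, u(€836) = 0.20·u(€5,000) + 0.80·u(€0) = 0.20·1 + 0.80·0 = 0.20.
Chaining: u(€4,098) = 0.81·1.00 + 0.19·0.20 = 0.8480.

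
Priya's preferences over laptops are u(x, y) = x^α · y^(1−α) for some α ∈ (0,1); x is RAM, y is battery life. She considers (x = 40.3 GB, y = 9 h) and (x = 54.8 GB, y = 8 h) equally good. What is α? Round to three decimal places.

α ≈ 0.277

The Cobb–Douglas utilities coincide, so 40.3^α·9^(1−α) = 54.8^α·8^(1−α).
(40.3/54.8)^α = (8/9)^(1−α); take logs: α·ln(40.3/54.8) = (1−α)·ln(8/9), i.e. α·-0.307339 = (1−α)·-0.117783.
So α/(1−α) = (-0.117783)/(-0.307339) = 0.383235, and α = 0.383235/1.383235 ≈ 0.277.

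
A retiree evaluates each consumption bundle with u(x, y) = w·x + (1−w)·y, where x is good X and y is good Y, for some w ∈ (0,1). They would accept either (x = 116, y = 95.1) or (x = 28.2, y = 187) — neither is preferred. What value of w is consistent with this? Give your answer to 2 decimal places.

w = 0.51

u(116,95.1) = u(28.2,187) means w·116 + (1−w)·95.1 = w·28.2 + (1−w)·187.
Collecting terms: w·87.8 = (1−w)·91.9.
So w/(1−w) = 91.9/87.8 = 1.0467, giving w = 91.9/(87.8+91.9) = 0.51.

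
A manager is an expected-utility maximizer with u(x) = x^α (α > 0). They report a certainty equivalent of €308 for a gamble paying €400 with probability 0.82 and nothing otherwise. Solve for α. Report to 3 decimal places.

Since u(0) = 0, the lottery's EU is 0.82·400^α.
Setting u(308) equal to that: 308^α = 0.82·400^α ⇒ (308/400)^α = 0.82.
Taking logs: α·ln(308/400) = ln(0.82), so α = -0.198451 / -0.261365 ≈ 0.759.

α ≈ 0.759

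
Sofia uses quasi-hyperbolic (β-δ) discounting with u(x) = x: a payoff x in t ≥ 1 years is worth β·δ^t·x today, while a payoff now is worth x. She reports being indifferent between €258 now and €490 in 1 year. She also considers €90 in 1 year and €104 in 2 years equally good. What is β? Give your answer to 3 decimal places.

The second indifference involves only future payoffs, so β cancels: β·δ^1·90 = β·δ^2·104, giving δ = 90/104 = 0.86538.
Now use the now-vs-future pair: 258 = β·δ·490 gives β = 258/(0.86538·490) ≈ 0.608.

β ≈ 0.608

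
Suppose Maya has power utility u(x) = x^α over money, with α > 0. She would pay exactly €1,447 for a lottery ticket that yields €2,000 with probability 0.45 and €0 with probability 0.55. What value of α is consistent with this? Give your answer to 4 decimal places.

α ≈ 2.4672

Since u(0) = 0, the lottery's EU is 0.45·2000^α.
Setting u(1447) equal to that: 1447^α = 0.45·2000^α ⇒ (1447/2000)^α = 0.45.
Taking logs: α·ln(1447/2000) = ln(0.45), so α = -0.7985077 / -0.3236547 ≈ 2.4672.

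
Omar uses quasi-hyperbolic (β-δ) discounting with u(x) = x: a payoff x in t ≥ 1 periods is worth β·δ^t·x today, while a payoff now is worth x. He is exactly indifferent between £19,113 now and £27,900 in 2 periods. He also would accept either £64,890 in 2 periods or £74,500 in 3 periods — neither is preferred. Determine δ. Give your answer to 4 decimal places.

δ ≈ 0.8710

The second indifference involves only future payoffs, so β cancels: β·δ^2·64890 = β·δ^3·74500, giving δ = 64890/74500 = 0.87101.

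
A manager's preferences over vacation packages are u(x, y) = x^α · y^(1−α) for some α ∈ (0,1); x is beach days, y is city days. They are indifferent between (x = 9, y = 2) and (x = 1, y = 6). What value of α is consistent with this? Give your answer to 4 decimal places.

The Cobb–Douglas utilities coincide, so 9^α·2^(1−α) = 1^α·6^(1−α).
Rearrange to (9/1)^α = (6/2)^(1−α) and take logs: α·2.1972246 = (1−α)·1.0986123.
So α/(1−α) = (1.0986123)/(2.1972246) = 0.5000000, and α = 0.5000000/1.5000000 ≈ 0.3333.

α ≈ 0.3333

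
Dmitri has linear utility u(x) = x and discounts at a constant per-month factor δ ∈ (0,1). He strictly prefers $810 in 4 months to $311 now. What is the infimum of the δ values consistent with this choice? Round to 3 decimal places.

δ > 0.787

The preference means 311 < δ^4·810.
Hence δ^4 > 311/810 = 0.38395, and x ↦ x^(1/4) is increasing on (0,∞).
δ > 0.38395^(1/4) = 0.787.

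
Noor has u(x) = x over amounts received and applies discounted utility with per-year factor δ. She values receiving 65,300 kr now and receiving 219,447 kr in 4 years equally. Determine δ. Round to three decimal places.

δ ≈ 0.739

Indifference means u(65300) = δ^4 · u(219447), so δ^4 = u(65300)/u(219447).
With u(x) = x: δ^4 = 65300/219447 = 0.29757.
Hence δ = (0.29757)^(1/4) = 0.73858.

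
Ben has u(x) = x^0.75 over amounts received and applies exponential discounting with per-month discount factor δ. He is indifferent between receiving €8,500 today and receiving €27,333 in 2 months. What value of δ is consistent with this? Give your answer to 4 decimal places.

δ ≈ 0.6453

The payoff in 2 months is discounted by δ^2, so u(8500) = δ^2·u(27333) and δ^2 = u(8500)/u(27333).
With u(x) = x^0.75: δ^2 = 8500^0.75/27333^0.75 = (8500/27333)^0.75 = 0.41644.
Taking the square root: δ = 0.41644^(1/2) ≈ 0.6453.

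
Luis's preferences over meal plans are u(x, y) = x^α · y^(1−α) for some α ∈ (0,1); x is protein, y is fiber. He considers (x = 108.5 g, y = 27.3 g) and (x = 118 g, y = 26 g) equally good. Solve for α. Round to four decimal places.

The Cobb–Douglas utilities coincide, so 108.5^α·27.3^(1−α) = 118^α·26^(1−α).
(108.5/118)^α = (26/27.3)^(1−α); take logs: α·ln(108.5/118) = (1−α)·ln(26/27.3), i.e. α·-0.0839345 = (1−α)·-0.0487902.
So α/(1−α) = (-0.0487902)/(-0.0839345) = 0.5812890, and α = 0.5812890/1.5812890 ≈ 0.3676.

α ≈ 0.3676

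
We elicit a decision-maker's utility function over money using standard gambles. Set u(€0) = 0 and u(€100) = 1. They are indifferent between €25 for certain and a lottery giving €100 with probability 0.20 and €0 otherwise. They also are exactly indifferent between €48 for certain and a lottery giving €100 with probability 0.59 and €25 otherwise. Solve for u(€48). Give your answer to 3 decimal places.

The first gamble pins u(€25): it must equal 0.20·1 + 0.80·0 = 0.20.
Then u(€48) = 0.59·u(€100) + 0.41·u(€25) = 0.59·1.00 + 0.41·0.20 = 0.6720.

0.672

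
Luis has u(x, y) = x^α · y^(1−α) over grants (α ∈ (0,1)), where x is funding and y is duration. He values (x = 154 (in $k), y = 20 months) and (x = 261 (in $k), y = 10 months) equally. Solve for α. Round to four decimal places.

α ≈ 0.5678

Indifference: 154^α · 20^(1−α) = 261^α · 10^(1−α).
(154/261)^α = (10/20)^(1−α); take logs: α·ln(154/261) = (1−α)·ln(10/20), i.e. α·-0.5275678 = (1−α)·-0.6931472.
With A = -0.5275678 and B = -0.6931472: α·A = (1−α)·B, so α = B/(A+B) = -0.6931472/-1.2207150 ≈ 0.5678.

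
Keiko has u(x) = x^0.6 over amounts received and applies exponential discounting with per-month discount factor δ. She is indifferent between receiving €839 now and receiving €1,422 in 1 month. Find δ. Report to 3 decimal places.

Indifference means u(839) = δ · u(1422), so δ = u(839)/u(1422).
With u(x) = x^0.6: δ = 839^0.6/1422^0.6 = (839/1422)^0.6 = 0.72865.

δ ≈ 0.729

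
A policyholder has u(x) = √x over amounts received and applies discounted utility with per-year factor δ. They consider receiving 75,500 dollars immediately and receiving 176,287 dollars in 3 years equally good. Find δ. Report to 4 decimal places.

δ ≈ 0.8682

Indifference means u(75500) = δ^3 · u(176287), so δ^3 = u(75500)/u(176287).
Since u(x) = √x, δ^3 = √(75500/176287) = 0.65443.
So δ = 0.65443^(1/3) ≈ 0.8682.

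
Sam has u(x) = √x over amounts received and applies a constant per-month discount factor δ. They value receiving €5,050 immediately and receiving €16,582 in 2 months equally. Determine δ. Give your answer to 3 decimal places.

δ ≈ 0.743

Equating discounted utilities: u(5050) = δ^2·u(16582) ⇒ δ^2 = u(5050)/u(16582).
With u(x) = √x: δ^2 = √5050/√16582 = √(5050/16582) = 0.55186.
Taking the square root: δ = 0.55186^(1/2) ≈ 0.743.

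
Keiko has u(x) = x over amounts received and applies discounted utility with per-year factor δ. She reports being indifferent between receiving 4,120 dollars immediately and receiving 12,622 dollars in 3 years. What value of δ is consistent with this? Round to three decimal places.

Indifference means u(4120) = δ^3 · u(12622), so δ^3 = u(4120)/u(12622).
With u(x) = x: δ^3 = 4120/12622 = 0.32641.
Hence δ = (0.32641)^(1/3) = 0.68853.

δ ≈ 0.689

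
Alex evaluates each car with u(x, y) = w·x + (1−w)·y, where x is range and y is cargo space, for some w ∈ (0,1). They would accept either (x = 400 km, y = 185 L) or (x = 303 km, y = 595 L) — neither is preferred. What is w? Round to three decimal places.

w = 0.809

Indifference: w·400 + (1−w)·185 = w·303 + (1−w)·595.
Collecting terms: w·97 = (1−w)·410.
Hence w = 410/(97+410) = 410/507 = 0.809.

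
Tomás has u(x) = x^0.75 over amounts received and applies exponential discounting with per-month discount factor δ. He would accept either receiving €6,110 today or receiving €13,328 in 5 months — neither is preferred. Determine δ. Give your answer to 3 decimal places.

δ ≈ 0.890

Indifference means u(6110) = δ^5 · u(13328), so δ^5 = u(6110)/u(13328).
With u(x) = x^0.75: δ^5 = 6110^0.75/13328^0.75 = (6110/13328)^0.75 = 0.55713.
So δ = 0.55713^(1/5) ≈ 0.890.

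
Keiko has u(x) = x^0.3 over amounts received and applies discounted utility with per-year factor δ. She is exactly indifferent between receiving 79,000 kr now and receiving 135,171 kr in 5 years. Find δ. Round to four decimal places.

The payoff in 5 years is discounted by δ^5, so u(79000) = δ^5·u(135171) and δ^5 = u(79000)/u(135171).
With u(x) = x^0.3: δ^5 = 79000^0.3/135171^0.3 = (79000/135171)^0.3 = 0.85118.
Hence δ = (0.85118)^(1/5) = 0.968288.

δ ≈ 0.9683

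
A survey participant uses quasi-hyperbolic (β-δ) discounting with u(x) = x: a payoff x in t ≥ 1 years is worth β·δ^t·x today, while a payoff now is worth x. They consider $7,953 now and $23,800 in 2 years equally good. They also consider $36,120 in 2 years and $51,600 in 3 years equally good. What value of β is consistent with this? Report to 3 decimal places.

β ≈ 0.682

The second indifference involves only future payoffs, so β cancels: β·δ^2·36120 = β·δ^3·51600, giving δ = 36120/51600 = 0.70000.
The first indifference: 7953 = β·δ^2·23800, so β = 7953/(δ^2·23800) = 7953/(0.49000·23800) ≈ 0.682.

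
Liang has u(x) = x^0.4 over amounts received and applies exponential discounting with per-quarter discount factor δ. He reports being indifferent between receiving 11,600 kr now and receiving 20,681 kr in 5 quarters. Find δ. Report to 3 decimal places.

δ ≈ 0.955

Indifference means u(11600) = δ^5 · u(20681), so δ^5 = u(11600)/u(20681).
Since u(x) = x^0.4, δ^5 = (11600/20681)^0.4 = 0.56090^0.4 = 0.79351.
So δ = 0.79351^(1/5) ≈ 0.955.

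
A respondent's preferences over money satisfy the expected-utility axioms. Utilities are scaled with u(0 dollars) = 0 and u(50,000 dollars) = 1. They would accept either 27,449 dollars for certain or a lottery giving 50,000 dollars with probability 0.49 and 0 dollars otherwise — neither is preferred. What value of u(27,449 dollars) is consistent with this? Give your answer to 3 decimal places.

0.490

u(27,449 dollars) equals the lottery's expected utility: 0.49·1 + 0.51·0 = 0.49.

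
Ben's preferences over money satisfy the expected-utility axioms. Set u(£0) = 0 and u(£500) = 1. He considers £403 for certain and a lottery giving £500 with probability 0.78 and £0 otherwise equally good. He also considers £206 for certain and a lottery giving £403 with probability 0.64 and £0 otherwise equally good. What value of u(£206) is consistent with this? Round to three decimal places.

The first gamble pins u(£403): it must equal 0.78·1 + 0.22·0 = 0.78.
Chaining: u(£206) = 0.64·0.78 + 0.36·0.00 = 0.4992.

0.499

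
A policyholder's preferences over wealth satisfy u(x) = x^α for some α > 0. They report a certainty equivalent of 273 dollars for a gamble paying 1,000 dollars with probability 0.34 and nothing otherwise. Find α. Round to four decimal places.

α ≈ 0.8310

The lottery's expected utility is 0.34·u(1000) + 0.66·u(0) = 0.34·1000^α (since u(0) = 0 for α > 0).
Indifference: 273^α = 0.34·1000^α, so (273/1000)^α = 0.34.
Taking logs: α·ln(273/1000) = ln(0.34), so α = -1.0788097 / -1.2982835 ≈ 0.8310.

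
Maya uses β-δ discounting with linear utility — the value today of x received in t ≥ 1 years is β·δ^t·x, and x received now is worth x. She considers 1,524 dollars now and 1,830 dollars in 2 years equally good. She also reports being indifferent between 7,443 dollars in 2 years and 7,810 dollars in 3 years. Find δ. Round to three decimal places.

Both payoffs in the second observation are in the future, so β drops out: δ^2·7443 = δ^3·7810 ⇒ δ = 7443/7810 = 0.95301.

δ ≈ 0.953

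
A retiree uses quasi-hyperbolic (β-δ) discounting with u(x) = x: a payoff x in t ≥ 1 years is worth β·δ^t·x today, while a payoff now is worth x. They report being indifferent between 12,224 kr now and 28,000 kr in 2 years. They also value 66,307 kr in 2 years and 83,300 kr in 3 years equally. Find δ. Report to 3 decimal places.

Both payoffs in the second observation are in the future, so β drops out: δ^2·66307 = δ^3·83300 ⇒ δ = 66307/83300 = 0.79600.

δ ≈ 0.796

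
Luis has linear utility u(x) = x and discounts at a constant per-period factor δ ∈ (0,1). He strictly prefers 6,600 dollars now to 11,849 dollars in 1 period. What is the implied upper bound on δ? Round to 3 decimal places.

δ < 0.557

The preference means 6600 > δ·11849.
Dividing through by 11849 gives δ < 0.55701.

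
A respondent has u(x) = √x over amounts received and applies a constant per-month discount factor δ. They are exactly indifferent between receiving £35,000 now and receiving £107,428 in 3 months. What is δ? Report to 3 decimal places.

δ ≈ 0.830

The payoff in 3 months is discounted by δ^3, so u(35000) = δ^3·u(107428) and δ^3 = u(35000)/u(107428).
With u(x) = √x: δ^3 = √35000/√107428 = √(35000/107428) = 0.57079.
Taking the cube root: δ = 0.57079^(1/3) ≈ 0.830.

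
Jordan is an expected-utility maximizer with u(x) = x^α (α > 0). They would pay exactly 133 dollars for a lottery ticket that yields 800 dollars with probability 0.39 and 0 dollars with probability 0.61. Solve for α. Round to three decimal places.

α ≈ 0.525

Since u(0) = 0, the lottery's EU is 0.39·800^α.
Setting u(133) equal to that: 133^α = 0.39·800^α ⇒ (133/800)^α = 0.39.
Taking logs: α·ln(133/800) = ln(0.39), so α = -0.941609 / -1.794263 ≈ 0.525.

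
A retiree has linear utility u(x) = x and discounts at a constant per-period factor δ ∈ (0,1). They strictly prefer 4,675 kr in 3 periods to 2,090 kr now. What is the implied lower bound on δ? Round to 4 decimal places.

δ > 0.7646

Under u(x) = x this choice says 2090 < δ^3·4675.
So δ^3 > 2090/4675 = 0.44706; taking the cube root of both positive sides preserves the inequality.
δ > (2090/4675)^(1/3) ≈ 0.7646.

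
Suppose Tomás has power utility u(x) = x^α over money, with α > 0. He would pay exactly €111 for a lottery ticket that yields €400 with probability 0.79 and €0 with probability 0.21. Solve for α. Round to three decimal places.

α ≈ 0.184

Since u(0) = 0, the lottery's EU is 0.79·400^α.
Setting u(111) equal to that: 111^α = 0.79·400^α ⇒ (111/400)^α = 0.79.
α = ln(0.79) / ln(111/400) = -0.235722/-1.281934 ≈ 0.184.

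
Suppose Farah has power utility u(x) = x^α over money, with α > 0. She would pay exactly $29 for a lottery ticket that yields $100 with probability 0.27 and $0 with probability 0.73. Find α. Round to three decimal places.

EU(lottery) = 0.27·100^α + 0.73·0 = 0.27·100^α.
Setting u(29) equal to that: 29^α = 0.27·100^α ⇒ (29/100)^α = 0.27.
α = ln(0.27) / ln(29/100) = -1.309333/-1.237874 ≈ 1.058.

α ≈ 1.058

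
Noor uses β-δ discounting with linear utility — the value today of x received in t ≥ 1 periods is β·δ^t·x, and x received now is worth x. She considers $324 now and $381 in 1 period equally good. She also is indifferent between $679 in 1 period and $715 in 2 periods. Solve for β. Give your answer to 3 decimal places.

Both payoffs in the second observation are in the future, so β drops out: δ^1·679 = δ^2·715 ⇒ δ = 679/715 = 0.94965.
Substituting δ into 324 = β·δ·381: β = 324/(361.817) ≈ 0.895.

β ≈ 0.895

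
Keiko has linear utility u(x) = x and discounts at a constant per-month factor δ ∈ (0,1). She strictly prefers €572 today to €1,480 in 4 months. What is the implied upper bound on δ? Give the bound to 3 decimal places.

δ < 0.788

Comparing present values: 572 > δ^4·1480.
Dividing by 1480: δ^4 < 0.38649. Both sides are positive, so the 4th root keeps the direction.
δ < (572/1480)^(1/4) ≈ 0.788.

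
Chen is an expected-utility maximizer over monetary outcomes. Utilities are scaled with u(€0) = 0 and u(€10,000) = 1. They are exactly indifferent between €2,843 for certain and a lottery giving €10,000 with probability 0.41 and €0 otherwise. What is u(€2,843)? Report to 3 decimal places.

The indifference gives u(€2,843) = 0.41·u(€10,000) + 0.59·u(€0) = 0.41·1 + 0.59·0 = 0.41.

0.410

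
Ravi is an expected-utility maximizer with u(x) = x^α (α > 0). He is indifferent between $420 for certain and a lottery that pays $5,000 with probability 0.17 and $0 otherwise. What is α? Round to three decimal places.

α ≈ 0.715

The lottery's expected utility is 0.17·u(5000) + 0.83·u(0) = 0.17·5000^α (since u(0) = 0 for α > 0).
Equating: 420^α = 0.17·5000^α, i.e. 0.0840^α = 0.17.
α = ln(0.17) / ln(420/5000) = -1.771957/-2.476938 ≈ 0.715.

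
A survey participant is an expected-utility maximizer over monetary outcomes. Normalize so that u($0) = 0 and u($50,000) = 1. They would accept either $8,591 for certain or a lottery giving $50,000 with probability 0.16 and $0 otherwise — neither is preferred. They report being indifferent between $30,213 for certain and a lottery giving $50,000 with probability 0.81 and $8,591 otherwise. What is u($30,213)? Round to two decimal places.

0.84

From the first indifference, u($8,591) = 0.16·u($50,000) + 0.84·u($0) = 0.16·1 + 0.84·0 = 0.16.
The second indifference gives u($30,213) = 0.81·u($50,000) + 0.19·u($8,591) = 0.81·1.00 + 0.19·0.16 = 0.8404.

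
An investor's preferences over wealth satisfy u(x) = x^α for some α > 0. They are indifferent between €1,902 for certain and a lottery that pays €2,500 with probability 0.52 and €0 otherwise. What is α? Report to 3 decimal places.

α ≈ 2.392

Since u(0) = 0, the lottery's EU is 0.52·2500^α.
Equating: 1902^α = 0.52·2500^α, i.e. 0.7608^α = 0.52.
Taking logs: α·ln(1902/2500) = ln(0.52), so α = -0.653926 / -0.273385 ≈ 2.392.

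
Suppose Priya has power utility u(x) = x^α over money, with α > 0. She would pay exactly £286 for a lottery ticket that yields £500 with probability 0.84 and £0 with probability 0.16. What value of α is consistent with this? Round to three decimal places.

α ≈ 0.312

The lottery's expected utility is 0.84·u(500) + 0.16·u(0) = 0.84·500^α (since u(0) = 0 for α > 0).
Setting u(286) equal to that: 286^α = 0.84·500^α ⇒ (286/500)^α = 0.84.
Take logs: α = ln 0.84 / ln(286/500) ≈ 0.31212.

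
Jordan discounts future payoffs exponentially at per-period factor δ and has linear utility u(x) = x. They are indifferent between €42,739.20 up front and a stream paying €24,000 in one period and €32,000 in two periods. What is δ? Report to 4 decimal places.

Present value of the stream is 24000·δ + 32000·δ². Indifference gives 24000δ + 32000δ² = 42739.20.
That is, 32000δ² + 24000δ − 42739.20 = 0, a quadratic in δ.
The positive root is δ = [−24000 + √(24000² + 4·32000·42739.20)] / (2·32000) = (−24000 + 77760.000)/64000 ≈ 0.8400.

δ ≈ 0.8400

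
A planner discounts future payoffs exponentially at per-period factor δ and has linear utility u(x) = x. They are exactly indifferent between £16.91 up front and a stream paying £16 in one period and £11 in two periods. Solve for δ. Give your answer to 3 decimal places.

Present value of the stream is 16·δ + 11·δ². Indifference gives 16δ + 11δ² = 16.91.
That is, 11δ² + 16δ − 16.91 = 0, a quadratic in δ.
δ = (−16 + √(16² + 4·11·16.91)) / (2·11) = (−16 + √1000.04) / 22 ≈ 0.710.

δ ≈ 0.710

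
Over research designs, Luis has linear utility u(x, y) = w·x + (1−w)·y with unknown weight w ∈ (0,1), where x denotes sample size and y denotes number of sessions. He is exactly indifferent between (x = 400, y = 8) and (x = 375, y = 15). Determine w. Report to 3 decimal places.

w = 0.219

Indifference: w·400 + (1−w)·8 = w·375 + (1−w)·15.
Collecting terms: w·25 = (1−w)·7.
So w/(1−w) = 7/25 = 0.2800, giving w = 7/(25+7) = 0.219.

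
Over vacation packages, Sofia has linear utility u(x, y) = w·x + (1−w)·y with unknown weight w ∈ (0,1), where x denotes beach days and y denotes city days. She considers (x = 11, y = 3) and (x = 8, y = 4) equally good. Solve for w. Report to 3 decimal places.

w = 0.250

u(11,3) = u(8,4) means w·11 + (1−w)·3 = w·8 + (1−w)·4.
Collecting terms: w·3 = (1−w)·1.
The marginal rate of substitution is 1/3, so w = 1/(3+1) = 0.250.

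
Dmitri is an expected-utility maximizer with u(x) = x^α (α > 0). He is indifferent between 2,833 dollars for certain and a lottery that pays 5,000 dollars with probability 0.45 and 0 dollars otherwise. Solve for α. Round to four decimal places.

α ≈ 1.4056

EU(lottery) = 0.45·5000^α + 0.55·0 = 0.45·5000^α.
Indifference: 2833^α = 0.45·5000^α, so (2833/5000)^α = 0.45.
Take logs: α = ln 0.45 / ln(2833/5000) ≈ 1.405572.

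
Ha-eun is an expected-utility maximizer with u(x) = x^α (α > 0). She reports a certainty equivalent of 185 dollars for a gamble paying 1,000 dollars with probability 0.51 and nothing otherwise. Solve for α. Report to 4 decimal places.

The lottery's expected utility is 0.51·u(1000) + 0.49·u(0) = 0.51·1000^α (since u(0) = 0 for α > 0).
Indifference: 185^α = 0.51·1000^α, so (185/1000)^α = 0.51.
Taking logs: α·ln(185/1000) = ln(0.51), so α = -0.6733446 / -1.6873995 ≈ 0.3990.

α ≈ 0.3990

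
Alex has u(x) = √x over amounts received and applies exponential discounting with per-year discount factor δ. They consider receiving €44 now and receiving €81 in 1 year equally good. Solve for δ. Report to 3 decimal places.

δ ≈ 0.737

Equating discounted utilities: u(44) = δ·u(81) ⇒ δ = u(44)/u(81).
Since u(x) = √x, δ = √(44/81) = 0.73703.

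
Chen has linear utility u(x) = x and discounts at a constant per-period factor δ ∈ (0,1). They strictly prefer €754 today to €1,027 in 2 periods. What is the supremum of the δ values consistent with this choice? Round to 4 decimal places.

Comparing present values: 754 > δ^2·1027.
Dividing by 1027: δ^2 < 0.73418. Both sides are positive, so the square root keeps the direction.
δ < 0.73418^(1/2) = 0.8568.

δ < 0.8568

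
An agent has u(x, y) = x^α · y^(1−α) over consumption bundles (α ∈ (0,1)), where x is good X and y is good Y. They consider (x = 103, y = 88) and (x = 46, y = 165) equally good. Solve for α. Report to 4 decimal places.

The Cobb–Douglas utilities coincide, so 103^α·88^(1−α) = 46^α·165^(1−α).
(103/46)^α = (165/88)^(1−α); take logs: α·ln(103/46) = (1−α)·ln(165/88), i.e. α·0.8060876 = (1−α)·0.6286087.
With A = 0.8060876 and B = 0.6286087: α·A = (1−α)·B, so α = B/(A+B) = 0.6286087/1.4346963 ≈ 0.4381.

α ≈ 0.4381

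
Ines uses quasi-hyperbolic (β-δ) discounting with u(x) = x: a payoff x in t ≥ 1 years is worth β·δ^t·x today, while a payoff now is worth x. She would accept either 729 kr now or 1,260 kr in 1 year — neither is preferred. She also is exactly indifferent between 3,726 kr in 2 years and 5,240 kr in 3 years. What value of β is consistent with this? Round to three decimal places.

Both payoffs in the second observation are in the future, so β drops out: δ^2·3726 = δ^3·5240 ⇒ δ = 3726/5240 = 0.71107.
The first indifference: 729 = β·δ·1260, so β = 729/(δ·1260) = 729/(0.71107·1260) ≈ 0.814.

β ≈ 0.814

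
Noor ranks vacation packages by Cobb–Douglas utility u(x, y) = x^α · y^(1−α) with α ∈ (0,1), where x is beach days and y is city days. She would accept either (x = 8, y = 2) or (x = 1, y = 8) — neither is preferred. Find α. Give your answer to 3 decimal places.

α ≈ 0.400

The Cobb–Douglas utilities coincide, so 8^α·2^(1−α) = 1^α·8^(1−α).
Taking logs: α·ln 8 + (1−α)·ln 2 = α·ln 1 + (1−α)·ln 8, i.e. α·2.079442 = (1−α)·1.386294.
So α/(1−α) = (1.386294)/(2.079442) = 0.666666, and α = 0.666666/1.666666 ≈ 0.400.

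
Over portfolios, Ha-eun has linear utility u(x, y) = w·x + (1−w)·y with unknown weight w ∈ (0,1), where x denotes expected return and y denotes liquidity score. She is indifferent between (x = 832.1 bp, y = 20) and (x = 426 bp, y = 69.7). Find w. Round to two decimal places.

Equating utilities: w·832.1 + (1−w)·20 = w·426 + (1−w)·69.7.
w·(832.1−426) = (1−w)·(69.7−20), i.e. w·406.1 = (1−w)·49.7.
Hence w = 49.7/(406.1+49.7) = 49.7/455.8 = 0.11.

w = 0.11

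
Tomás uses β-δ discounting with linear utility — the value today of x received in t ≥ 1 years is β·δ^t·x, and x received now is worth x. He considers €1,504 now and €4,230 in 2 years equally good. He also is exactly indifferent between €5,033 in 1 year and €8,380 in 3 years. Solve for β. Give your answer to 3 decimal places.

β ≈ 0.592

From the later pair, β·δ^1·5033 = β·δ^3·8380; dividing through, δ^2 = 5033/8380 = 0.60060, so δ = 0.77498.
Now use the now-vs-future pair: 1504 = β·δ^2·4230 gives β = 1504/(0.60060·4230) ≈ 0.592.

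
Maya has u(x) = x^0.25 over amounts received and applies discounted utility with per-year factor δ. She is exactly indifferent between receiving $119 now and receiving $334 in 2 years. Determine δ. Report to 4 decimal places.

Equating discounted utilities: u(119) = δ^2·u(334) ⇒ δ^2 = u(119)/u(334).
With u(x) = x^0.25: δ^2 = 119^0.25/334^0.25 = (119/334)^0.25 = 0.77259.
So δ = 0.77259^(1/2) ≈ 0.8790.

δ ≈ 0.8790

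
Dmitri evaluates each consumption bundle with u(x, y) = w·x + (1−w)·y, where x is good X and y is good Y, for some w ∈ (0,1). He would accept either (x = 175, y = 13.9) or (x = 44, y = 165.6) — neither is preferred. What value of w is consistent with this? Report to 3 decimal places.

u(175,13.9) = u(44,165.6) means w·175 + (1−w)·13.9 = w·44 + (1−w)·165.6.
w·(175−44) = (1−w)·(165.6−13.9), i.e. w·131 = (1−w)·151.7.
So w/(1−w) = 151.7/131 = 1.1580, giving w = 151.7/(131+151.7) = 0.537.

w = 0.537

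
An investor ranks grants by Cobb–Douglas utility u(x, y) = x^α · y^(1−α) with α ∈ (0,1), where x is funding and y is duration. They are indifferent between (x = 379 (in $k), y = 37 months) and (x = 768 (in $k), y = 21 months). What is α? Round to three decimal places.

α ≈ 0.445

The Cobb–Douglas utilities coincide, so 379^α·37^(1−α) = 768^α·21^(1−α).
Rearrange to (379/768)^α = (21/37)^(1−α) and take logs: α·-0.706254 = (1−α)·-0.566395.
So α/(1−α) = (-0.566395)/(-0.706254) = 0.801971, and α = 0.801971/1.801971 ≈ 0.445.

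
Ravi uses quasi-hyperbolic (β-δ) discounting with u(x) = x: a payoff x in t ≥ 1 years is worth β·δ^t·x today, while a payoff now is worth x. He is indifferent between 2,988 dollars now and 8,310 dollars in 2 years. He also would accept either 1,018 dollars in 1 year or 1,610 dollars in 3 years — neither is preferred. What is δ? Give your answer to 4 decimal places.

δ ≈ 0.7952

Both payoffs in the second observation are in the future, so β drops out: δ^1·1018 = δ^3·1610 ⇒ δ^2 = 1018/1610 = 0.63230, so δ = 0.79517.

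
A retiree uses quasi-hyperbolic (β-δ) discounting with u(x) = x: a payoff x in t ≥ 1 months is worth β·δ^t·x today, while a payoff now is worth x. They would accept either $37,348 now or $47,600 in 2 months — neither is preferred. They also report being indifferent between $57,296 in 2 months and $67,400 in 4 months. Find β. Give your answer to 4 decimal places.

β ≈ 0.9230

The second indifference involves only future payoffs, so β cancels: β·δ^2·57296 = β·δ^4·67400, giving δ^2 = 57296/67400 = 0.85009, so δ = 0.92200.
The first indifference: 37348 = β·δ^2·47600, so β = 37348/(δ^2·47600) = 37348/(0.85009·47600) ≈ 0.9230.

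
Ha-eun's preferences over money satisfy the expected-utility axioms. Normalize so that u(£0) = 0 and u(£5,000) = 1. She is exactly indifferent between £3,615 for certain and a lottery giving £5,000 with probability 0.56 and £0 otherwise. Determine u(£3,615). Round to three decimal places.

The indifference gives u(£3,615) = 0.56·u(£5,000) + 0.44·u(£0) = 0.56·1 + 0.44·0 = 0.56.

0.560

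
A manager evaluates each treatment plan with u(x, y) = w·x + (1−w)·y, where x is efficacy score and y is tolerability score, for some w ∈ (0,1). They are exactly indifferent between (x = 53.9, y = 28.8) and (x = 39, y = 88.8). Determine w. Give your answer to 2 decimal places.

Equating utilities: w·53.9 + (1−w)·28.8 = w·39 + (1−w)·88.8.
Rearranging, 14.9·w − 60·(1−w) = 0.
Hence w = 60/(14.9+60) = 60/74.9 = 0.80.

w = 0.80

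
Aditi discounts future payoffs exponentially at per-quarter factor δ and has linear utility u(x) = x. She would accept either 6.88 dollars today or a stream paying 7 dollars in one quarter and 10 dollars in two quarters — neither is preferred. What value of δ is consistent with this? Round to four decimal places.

Present value of the stream is 7·δ + 10·δ². Indifference gives 7δ + 10δ² = 6.88.
That is, 10δ² + 7δ − 6.88 = 0, a quadratic in δ.
The positive root is δ = [−7 + √(7² + 4·10·6.88)] / (2·10) = (−7 + 18.006)/20 ≈ 0.5503.

δ ≈ 0.5503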